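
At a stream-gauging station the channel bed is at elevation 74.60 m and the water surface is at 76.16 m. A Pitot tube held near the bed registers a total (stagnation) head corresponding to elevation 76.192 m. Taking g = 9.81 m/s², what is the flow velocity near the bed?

v ≈ 0.792 m/s

Near the bed, under hydrostatic conditions, the piezometric head (z + ψ) equals the free-surface elevation, 76.16 m.
Velocity head = total − piezometric = 76.192 − 76.16 = 0.032 m.
v = √(2g·h_v) = √(2 × 9.81 × 0.032) = 0.792 m/s.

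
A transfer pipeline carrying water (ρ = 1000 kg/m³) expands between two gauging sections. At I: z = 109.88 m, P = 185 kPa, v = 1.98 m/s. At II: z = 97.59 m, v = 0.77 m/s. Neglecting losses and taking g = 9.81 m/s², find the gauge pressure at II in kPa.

Pressure head at I: ψ₁ = P₁/(ρg) = 185×1000 / (1000 × 9.81) = 18.86 m.
Velocity heads: v₁²/2g = 1.98²/19.62 = 0.200 m; v₂²/2g = 0.77²/19.62 = 0.030 m.
Total head H = z₁ + ψ₁ + v₁²/2g = 109.88 + 18.86 + 0.200 = 128.94 m.
ψ₂ = H − z₂ − v₂²/2g = 128.94 − 97.59 − 0.030 = 31.32 m.
P₂ = ρgψ₂ = 1000 × 9.81 × 31.32 ≈ 307 kPa.

P₂ ≈ 307 kPa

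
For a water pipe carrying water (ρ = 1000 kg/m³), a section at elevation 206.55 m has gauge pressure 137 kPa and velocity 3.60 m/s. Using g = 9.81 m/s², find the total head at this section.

h ≈ 221.18 m

Pressure head ψ = P/(ρg) = 137×1000 / (1000 × 9.81) = 13.97 m.
Velocity head = v²/(2g) = 3.60² / (2 × 9.81) = 0.661 m.
h = z + ψ + v²/(2g) = 206.55 + 13.97 + 0.661 = 221.18 m.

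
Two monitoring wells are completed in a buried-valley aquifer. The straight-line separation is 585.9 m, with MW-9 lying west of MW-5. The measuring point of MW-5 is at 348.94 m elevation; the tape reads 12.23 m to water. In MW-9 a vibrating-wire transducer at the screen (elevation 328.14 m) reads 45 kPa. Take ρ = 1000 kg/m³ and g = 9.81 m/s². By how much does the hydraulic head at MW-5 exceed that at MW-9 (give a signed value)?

Δh ≈ 3.98 m

Total head at MW-5: h = 348.94 − 12.23 = 336.71 m.
Pressure head at MW-9: ψ = P/(ρg) = 45×1000 / (1000 × 9.81) = 4.59 m.
Total head at MW-9: h = z + ψ = 328.14 + 4.59 = 332.73 m.
Head difference: h(MW-5) − h(MW-9) = 336.71 − 332.73 = 3.98 m.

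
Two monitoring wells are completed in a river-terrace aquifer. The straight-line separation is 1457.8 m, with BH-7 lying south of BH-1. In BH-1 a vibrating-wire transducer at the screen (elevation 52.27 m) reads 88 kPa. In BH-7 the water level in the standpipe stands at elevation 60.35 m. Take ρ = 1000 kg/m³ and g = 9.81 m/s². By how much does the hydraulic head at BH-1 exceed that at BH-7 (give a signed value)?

Pressure head at BH-1: ψ = P/(ρg) = 88×1000 / (1000 × 9.81) = 8.97 m.
Total head at BH-1: h = z + ψ = 52.27 + 8.97 = 61.24 m.
Total head at BH-7: h = 60.35 m (water level in the piezometer is the total head).
Head difference: h(BH-1) − h(BH-7) = 61.24 − 60.35 = 0.89 m.

Δh ≈ 0.89 m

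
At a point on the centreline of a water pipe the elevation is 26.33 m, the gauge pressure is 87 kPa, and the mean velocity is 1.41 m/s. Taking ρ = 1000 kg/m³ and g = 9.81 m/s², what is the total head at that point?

Pressure head ψ = P/(ρg) = 87×1000 / (1000 × 9.81) = 8.87 m.
Velocity head = v²/(2g) = 1.41² / (2 × 9.81) = 0.101 m.
h = z + ψ + v²/(2g) = 26.33 + 8.87 + 0.101 = 35.30 m.

h ≈ 35.30 m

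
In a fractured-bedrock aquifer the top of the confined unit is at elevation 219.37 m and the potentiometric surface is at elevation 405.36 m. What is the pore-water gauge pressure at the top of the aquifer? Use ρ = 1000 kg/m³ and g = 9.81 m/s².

P ≈ 1820 kPa

Pressure head at the aquifer top: ψ = h − z = 405.36 − 219.37 = 185.99 m.
P = ρgψ = 1000 × 9.81 × 185.99 = 1824562 Pa ≈ 1820 kPa.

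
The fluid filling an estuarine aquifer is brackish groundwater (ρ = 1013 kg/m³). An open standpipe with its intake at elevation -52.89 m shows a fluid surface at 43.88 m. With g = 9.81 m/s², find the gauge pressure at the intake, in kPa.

P ≈ 962 kPa

Pressure head ψ = h − z = 43.88 − (-52.89) = 96.77 m.
P = ρgψ = 1013 × 9.81 × 96.77 = 961655 Pa ≈ 962 kPa.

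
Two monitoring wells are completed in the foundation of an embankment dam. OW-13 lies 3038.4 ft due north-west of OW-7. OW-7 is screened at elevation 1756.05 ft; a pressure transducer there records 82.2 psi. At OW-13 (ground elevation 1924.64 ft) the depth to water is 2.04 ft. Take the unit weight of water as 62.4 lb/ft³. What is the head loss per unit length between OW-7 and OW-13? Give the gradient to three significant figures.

i ≈ 0.00762 ft/ft

Pressure head at OW-7: ψ = 144·P/γ = 144 × 82.2 / 62.4 = 189.69 ft.
Total head at OW-7: h = z + ψ = 1756.05 + 189.69 = 1945.74 ft.
Total head at OW-13: h = 1924.64 − 2.04 = 1922.60 ft.
Head difference: h(OW-7) − h(OW-13) = 1945.74 − 1922.60 = 23.14 ft.
Hydraulic gradient: i = |Δh| / L = 23.14 / 3038.4 = 0.00762.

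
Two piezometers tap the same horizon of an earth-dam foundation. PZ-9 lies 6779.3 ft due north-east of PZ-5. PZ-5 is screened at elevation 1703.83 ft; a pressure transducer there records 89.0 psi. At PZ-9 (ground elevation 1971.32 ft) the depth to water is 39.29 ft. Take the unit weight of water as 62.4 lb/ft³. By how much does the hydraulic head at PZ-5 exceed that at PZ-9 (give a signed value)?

Δh ≈ -22.82 ft

Pressure head at PZ-5: ψ = 144·P/γ = 144 × 89.0 / 62.4 = 205.38 ft.
Total head at PZ-5: h = z + ψ = 1703.83 + 205.38 = 1909.21 ft.
Total head at PZ-9: h = 1971.32 − 39.29 = 1932.03 ft.
Head difference: h(PZ-5) − h(PZ-9) = 1909.21 − 1932.03 = -22.82 ft.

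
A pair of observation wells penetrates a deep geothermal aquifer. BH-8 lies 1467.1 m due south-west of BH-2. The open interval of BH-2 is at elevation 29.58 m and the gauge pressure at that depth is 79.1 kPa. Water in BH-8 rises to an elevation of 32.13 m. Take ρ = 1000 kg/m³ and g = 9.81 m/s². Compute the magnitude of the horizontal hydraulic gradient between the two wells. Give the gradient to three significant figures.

Pressure head at BH-2: ψ = P/(ρg) = 79.1×1000 / (1000 × 9.81) = 8.06 m.
Total head at BH-2: h = z + ψ = 29.58 + 8.06 = 37.64 m.
Total head at BH-8: h = 32.13 m (water level in the piezometer is the total head).
Head difference: h(BH-2) − h(BH-8) = 37.64 − 32.13 = 5.51 m.
Hydraulic gradient: i = |Δh| / L = 5.51 / 1467.1 = 0.00376.

i ≈ 0.00376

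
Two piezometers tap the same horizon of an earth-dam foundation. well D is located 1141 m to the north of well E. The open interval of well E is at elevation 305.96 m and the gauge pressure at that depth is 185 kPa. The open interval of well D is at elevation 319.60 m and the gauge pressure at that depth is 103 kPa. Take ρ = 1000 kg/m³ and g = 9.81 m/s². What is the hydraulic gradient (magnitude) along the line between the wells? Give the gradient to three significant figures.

Pressure head at well E: ψ = P/(ρg) = 185×1000 / (1000 × 9.81) = 18.86 m.
Total head at well E: h = z + ψ = 305.96 + 18.86 = 324.82 m.
Pressure head at well D: ψ = P/(ρg) = 103×1000 / (1000 × 9.81) = 10.50 m.
Total head at well D: h = z + ψ = 319.60 + 10.50 = 330.10 m.
Head difference: h(well E) − h(well D) = 324.82 − 330.10 = -5.28 m.
Hydraulic gradient: i = |Δh| / L = 5.28 / 1141 = 0.00463.

i ≈ 0.00463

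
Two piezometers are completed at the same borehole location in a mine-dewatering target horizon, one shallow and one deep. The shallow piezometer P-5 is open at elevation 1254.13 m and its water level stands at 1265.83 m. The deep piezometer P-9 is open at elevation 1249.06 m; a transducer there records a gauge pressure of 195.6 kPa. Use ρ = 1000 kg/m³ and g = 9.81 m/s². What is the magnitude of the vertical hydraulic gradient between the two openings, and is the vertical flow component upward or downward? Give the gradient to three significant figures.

|i_v| ≈ 0.625; vertical flow is upward

Total head at P-5: h = 1265.83 m (water level in the standpipe).
Pressure head at P-9: ψ = P/(ρg) = 195.6×1000 / (1000 × 9.81) = 19.94 m.
Total head at P-9: h = z + ψ = 1249.06 + 19.94 = 1269.00 m.
Δh = h(P-5) − h(P-9) = 1265.83 − 1269.00 = -3.17 m.
Vertical separation Δz = 1254.13 − 1249.06 = 5.07 m.
|i_v| = |Δh| / Δz = 3.17 / 5.07 = 0.625.
Head is higher in the deep piezometer, so vertical flow is upward (discharge condition).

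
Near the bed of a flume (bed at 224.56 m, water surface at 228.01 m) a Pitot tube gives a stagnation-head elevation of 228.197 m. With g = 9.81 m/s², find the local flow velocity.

Near the bed, under hydrostatic conditions, the piezometric head (z + ψ) equals the free-surface elevation, 228.01 m.
Velocity head = total − piezometric = 228.197 − 228.01 = 0.187 m.
v = √(2g·h_v) = √(2 × 9.81 × 0.187) = 1.92 m/s.

v ≈ 1.92 m/s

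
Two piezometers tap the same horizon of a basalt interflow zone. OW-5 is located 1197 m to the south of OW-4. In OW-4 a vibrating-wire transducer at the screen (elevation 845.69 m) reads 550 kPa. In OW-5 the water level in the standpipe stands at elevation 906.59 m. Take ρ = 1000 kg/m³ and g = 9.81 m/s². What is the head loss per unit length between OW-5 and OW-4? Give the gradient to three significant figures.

Pressure head at OW-4: ψ = P/(ρg) = 550×1000 / (1000 × 9.81) = 56.07 m.
Total head at OW-4: h = z + ψ = 845.69 + 56.07 = 901.76 m.
Total head at OW-5: h = 906.59 m (water level in the piezometer is the total head).
Head difference: h(OW-4) − h(OW-5) = 901.76 − 906.59 = -4.83 m.
Hydraulic gradient: i = |Δh| / L = 4.83 / 1197 = 0.00404.

i ≈ 0.00404 m/m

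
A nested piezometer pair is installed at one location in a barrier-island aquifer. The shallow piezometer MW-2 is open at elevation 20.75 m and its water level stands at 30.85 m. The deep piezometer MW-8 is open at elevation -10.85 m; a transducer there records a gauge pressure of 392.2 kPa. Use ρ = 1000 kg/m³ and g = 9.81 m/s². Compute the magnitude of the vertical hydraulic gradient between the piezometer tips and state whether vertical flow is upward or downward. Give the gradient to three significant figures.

Total head at MW-2: h = 30.85 m (water level in the standpipe).
Pressure head at MW-8: ψ = P/(ρg) = 392.2×1000 / (1000 × 9.81) = 39.98 m.
Total head at MW-8: h = z + ψ = -10.85 + 39.98 = 29.13 m.
Δh = h(MW-2) − h(MW-8) = 30.85 − 29.13 = 1.72 m.
Vertical separation Δz = 20.75 − (-10.85) = 31.60 m.
|i_v| = |Δh| / Δz = 1.72 / 31.60 = 0.0544.
Head is higher in the shallow piezometer, so vertical flow is downward (recharge condition).

|i_v| ≈ 0.0544; vertical flow is downward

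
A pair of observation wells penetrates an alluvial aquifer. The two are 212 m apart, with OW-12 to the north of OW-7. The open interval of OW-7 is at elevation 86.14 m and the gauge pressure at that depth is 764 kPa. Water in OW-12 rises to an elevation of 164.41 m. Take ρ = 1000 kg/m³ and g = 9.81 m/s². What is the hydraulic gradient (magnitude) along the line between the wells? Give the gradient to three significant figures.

Pressure head at OW-7: ψ = P/(ρg) = 764×1000 / (1000 × 9.81) = 77.88 m.
Total head at OW-7: h = z + ψ = 86.14 + 77.88 = 164.02 m.
Total head at OW-12: h = 164.41 m (water level in the piezometer is the total head).
Head difference: h(OW-7) − h(OW-12) = 164.02 − 164.41 = -0.39 m.
Hydraulic gradient: i = |Δh| / L = 0.39 / 212 = 0.00184.

i ≈ 0.00184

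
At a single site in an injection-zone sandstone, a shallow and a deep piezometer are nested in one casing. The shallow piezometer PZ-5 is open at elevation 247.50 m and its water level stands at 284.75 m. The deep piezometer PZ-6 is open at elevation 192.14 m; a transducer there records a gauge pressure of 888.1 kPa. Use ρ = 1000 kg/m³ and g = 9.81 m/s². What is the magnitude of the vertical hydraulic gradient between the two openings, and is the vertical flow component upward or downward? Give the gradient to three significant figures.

Total head at PZ-5: h = 284.75 m (water level in the standpipe).
Pressure head at PZ-6: ψ = P/(ρg) = 888.1×1000 / (1000 × 9.81) = 90.53 m.
Total head at PZ-6: h = z + ψ = 192.14 + 90.53 = 282.67 m.
Δh = h(PZ-5) − h(PZ-6) = 284.75 − 282.67 = 2.08 m.
Vertical separation Δz = 247.50 − 192.14 = 55.36 m.
|i_v| = |Δh| / Δz = 2.08 / 55.36 = 0.0376.
Head is higher in the shallow piezometer, so vertical flow is downward (recharge condition).

|i_v| ≈ 0.0376; vertical flow is downward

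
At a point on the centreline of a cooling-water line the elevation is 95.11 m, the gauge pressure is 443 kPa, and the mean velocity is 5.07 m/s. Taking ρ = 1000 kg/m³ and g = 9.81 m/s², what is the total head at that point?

h ≈ 141.58 m

Pressure head ψ = P/(ρg) = 443×1000 / (1000 × 9.81) = 45.16 m.
Velocity head = v²/(2g) = 5.07² / (2 × 9.81) = 1.310 m.
h = z + ψ + v²/(2g) = 95.11 + 45.16 + 1.310 = 141.58 m.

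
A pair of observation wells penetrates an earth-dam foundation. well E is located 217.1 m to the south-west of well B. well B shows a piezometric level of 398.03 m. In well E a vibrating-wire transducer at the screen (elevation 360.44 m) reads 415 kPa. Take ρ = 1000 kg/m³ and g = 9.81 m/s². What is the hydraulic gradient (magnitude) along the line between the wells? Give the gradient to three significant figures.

Total head at well B: h = 398.03 m (water level in the piezometer is the total head).
Pressure head at well E: ψ = P/(ρg) = 415×1000 / (1000 × 9.81) = 42.30 m.
Total head at well E: h = z + ψ = 360.44 + 42.30 = 402.74 m.
Head difference: h(well B) − h(well E) = 398.03 − 402.74 = -4.71 m.
Hydraulic gradient: i = |Δh| / L = 4.71 / 217.1 = 0.0217.

i ≈ 0.0217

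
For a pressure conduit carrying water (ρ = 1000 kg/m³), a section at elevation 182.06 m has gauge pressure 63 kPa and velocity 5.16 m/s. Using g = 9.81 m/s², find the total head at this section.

h ≈ 189.84 m

Pressure head ψ = P/(ρg) = 63×1000 / (1000 × 9.81) = 6.42 m.
Velocity head = v²/(2g) = 5.16² / (2 × 9.81) = 1.357 m.
h = z + ψ + v²/(2g) = 182.06 + 6.42 + 1.357 = 189.84 m.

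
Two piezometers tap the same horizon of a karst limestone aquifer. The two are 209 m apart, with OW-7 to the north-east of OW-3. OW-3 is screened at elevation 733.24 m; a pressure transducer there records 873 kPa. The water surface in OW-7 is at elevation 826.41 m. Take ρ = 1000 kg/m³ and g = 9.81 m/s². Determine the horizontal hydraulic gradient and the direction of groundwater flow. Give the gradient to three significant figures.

i ≈ 0.0200; groundwater flows toward the south-west

Pressure head at OW-3: ψ = P/(ρg) = 873×1000 / (1000 × 9.81) = 88.99 m.
Total head at OW-3: h = z + ψ = 733.24 + 88.99 = 822.23 m.
Total head at OW-7: h = 826.41 m (water level in the piezometer is the total head).
Head difference: h(OW-3) − h(OW-7) = 822.23 − 826.41 = -4.18 m.
Hydraulic gradient: i = |Δh| / L = 4.18 / 209 = 0.0200.
Flow is from higher to lower head: from OW-7 toward OW-3, i.e. toward the south-west.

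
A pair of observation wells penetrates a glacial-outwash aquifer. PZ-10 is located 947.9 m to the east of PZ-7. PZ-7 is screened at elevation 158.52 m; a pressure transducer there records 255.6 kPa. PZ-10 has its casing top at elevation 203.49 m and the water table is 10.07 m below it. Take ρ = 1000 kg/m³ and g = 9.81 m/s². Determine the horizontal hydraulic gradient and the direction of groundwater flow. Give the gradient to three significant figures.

Pressure head at PZ-7: ψ = P/(ρg) = 255.6×1000 / (1000 × 9.81) = 26.06 m.
Total head at PZ-7: h = z + ψ = 158.52 + 26.06 = 184.58 m.
Total head at PZ-10: h = 203.49 − 10.07 = 193.42 m.
Head difference: h(PZ-7) − h(PZ-10) = 184.58 − 193.42 = -8.84 m.
Hydraulic gradient: i = |Δh| / L = 8.84 / 947.9 = 0.00933.
Flow is from higher to lower head: from PZ-10 toward PZ-7, i.e. toward the west.

i ≈ 0.00933; groundwater flows toward the west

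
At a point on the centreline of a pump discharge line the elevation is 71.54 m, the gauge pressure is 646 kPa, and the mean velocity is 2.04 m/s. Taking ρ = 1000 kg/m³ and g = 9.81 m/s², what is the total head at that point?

h ≈ 137.60 m

Pressure head ψ = P/(ρg) = 646×1000 / (1000 × 9.81) = 65.85 m.
Velocity head = v²/(2g) = 2.04² / (2 × 9.81) = 0.212 m.
h = z + ψ + v²/(2g) = 71.54 + 65.85 + 0.212 = 137.60 m.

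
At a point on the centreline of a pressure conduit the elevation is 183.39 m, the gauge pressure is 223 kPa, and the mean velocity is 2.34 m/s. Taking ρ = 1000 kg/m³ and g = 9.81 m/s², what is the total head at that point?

h ≈ 206.40 m

Pressure head ψ = P/(ρg) = 223×1000 / (1000 × 9.81) = 22.73 m.
Velocity head = v²/(2g) = 2.34² / (2 × 9.81) = 0.279 m.
h = z + ψ + v²/(2g) = 183.39 + 22.73 + 0.279 = 206.40 m.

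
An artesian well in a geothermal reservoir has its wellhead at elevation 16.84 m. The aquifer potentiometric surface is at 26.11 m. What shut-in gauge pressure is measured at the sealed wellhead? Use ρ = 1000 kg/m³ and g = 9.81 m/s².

P ≈ 90.9 kPa

Head above the cap: Δh = 26.11 − 16.84 = 9.27 m.
P = ρgΔh = 1000 × 9.81 × 9.27 = 90939 Pa ≈ 90.9 kPa.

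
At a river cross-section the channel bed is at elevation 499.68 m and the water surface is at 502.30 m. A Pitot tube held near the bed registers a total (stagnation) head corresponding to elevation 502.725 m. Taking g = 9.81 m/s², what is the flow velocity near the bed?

Near the bed, under hydrostatic conditions, the piezometric head (z + ψ) equals the free-surface elevation, 502.30 m.
Velocity head = total − piezometric = 502.725 − 502.30 = 0.425 m.
v = √(2g·h_v) = √(2 × 9.81 × 0.425) = 2.89 m/s.

v ≈ 2.89 m/s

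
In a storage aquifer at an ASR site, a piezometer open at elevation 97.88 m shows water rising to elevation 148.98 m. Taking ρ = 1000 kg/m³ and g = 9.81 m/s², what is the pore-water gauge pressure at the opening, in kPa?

Pressure head ψ = h − z = 148.98 − 97.88 = 51.10 m.
P = ρgψ = 1000 × 9.81 × 51.10 = 501291 Pa ≈ 501 kPa.

P ≈ 501 kPa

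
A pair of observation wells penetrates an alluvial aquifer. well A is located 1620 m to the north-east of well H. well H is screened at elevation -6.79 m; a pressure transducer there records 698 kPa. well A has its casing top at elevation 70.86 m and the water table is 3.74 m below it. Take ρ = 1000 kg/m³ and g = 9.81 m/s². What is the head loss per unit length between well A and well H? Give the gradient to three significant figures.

Pressure head at well H: ψ = P/(ρg) = 698×1000 / (1000 × 9.81) = 71.15 m.
Total head at well H: h = z + ψ = -6.79 + 71.15 = 64.36 m.
Total head at well A: h = 70.86 − 3.74 = 67.12 m.
Head difference: h(well H) − h(well A) = 64.36 − 67.12 = -2.76 m.
Hydraulic gradient: i = |Δh| / L = 2.76 / 1620 = 0.00170.

i ≈ 0.00170 m/m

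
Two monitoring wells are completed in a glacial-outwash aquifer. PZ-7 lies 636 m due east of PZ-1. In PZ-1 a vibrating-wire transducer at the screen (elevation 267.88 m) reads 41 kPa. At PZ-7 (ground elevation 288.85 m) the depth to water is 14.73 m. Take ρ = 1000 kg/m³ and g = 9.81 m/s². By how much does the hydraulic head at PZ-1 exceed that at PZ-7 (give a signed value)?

Δh ≈ -2.06 m

Pressure head at PZ-1: ψ = P/(ρg) = 41×1000 / (1000 × 9.81) = 4.18 m.
Total head at PZ-1: h = z + ψ = 267.88 + 4.18 = 272.06 m.
Total head at PZ-7: h = 288.85 − 14.73 = 274.12 m.
Head difference: h(PZ-1) − h(PZ-7) = 272.06 − 274.12 = -2.06 m.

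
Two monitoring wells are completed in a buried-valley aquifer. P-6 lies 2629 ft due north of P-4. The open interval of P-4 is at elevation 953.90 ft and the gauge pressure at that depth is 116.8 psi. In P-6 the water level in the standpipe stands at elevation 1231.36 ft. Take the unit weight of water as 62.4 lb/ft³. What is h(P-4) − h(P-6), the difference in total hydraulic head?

Δh ≈ -7.92 ft

Pressure head at P-4: ψ = 144·P/γ = 144 × 116.8 / 62.4 = 269.54 ft.
Total head at P-4: h = z + ψ = 953.90 + 269.54 = 1223.44 ft.
Total head at P-6: h = 1231.36 ft (water level in the piezometer is the total head).
Head difference: h(P-4) − h(P-6) = 1223.44 − 1231.36 = -7.92 ft.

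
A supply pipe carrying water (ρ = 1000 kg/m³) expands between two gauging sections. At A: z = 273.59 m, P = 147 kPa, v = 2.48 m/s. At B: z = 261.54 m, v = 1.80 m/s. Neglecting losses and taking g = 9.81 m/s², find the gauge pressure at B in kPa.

P₂ ≈ 267 kPa

Pressure head at A: ψ₁ = P₁/(ρg) = 147×1000 / (1000 × 9.81) = 14.98 m.
Velocity heads: v₁²/2g = 2.48²/19.62 = 0.313 m; v₂²/2g = 1.80²/19.62 = 0.165 m.
Total head H = z₁ + ψ₁ + v₁²/2g = 273.59 + 14.98 + 0.313 = 288.88 m.
ψ₂ = H − z₂ − v₂²/2g = 288.88 − 261.54 − 0.165 = 27.17 m.
P₂ = ρgψ₂ = 1000 × 9.81 × 27.17 ≈ 267 kPa.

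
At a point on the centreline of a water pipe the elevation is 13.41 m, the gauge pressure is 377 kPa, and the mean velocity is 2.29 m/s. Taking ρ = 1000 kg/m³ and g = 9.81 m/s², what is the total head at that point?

Pressure head ψ = P/(ρg) = 377×1000 / (1000 × 9.81) = 38.43 m.
Velocity head = v²/(2g) = 2.29² / (2 × 9.81) = 0.267 m.
h = z + ψ + v²/(2g) = 13.41 + 38.43 + 0.267 = 52.11 m.

h ≈ 52.11 m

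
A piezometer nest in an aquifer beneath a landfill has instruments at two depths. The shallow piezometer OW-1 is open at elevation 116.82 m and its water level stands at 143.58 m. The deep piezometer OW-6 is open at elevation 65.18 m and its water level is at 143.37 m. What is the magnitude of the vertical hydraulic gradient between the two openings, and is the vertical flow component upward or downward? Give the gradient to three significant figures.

Total head at OW-1: h = 143.58 m (water level in the standpipe).
Total head at OW-6: h = 143.37 m.
Δh = h(OW-1) − h(OW-6) = 143.58 − 143.37 = 0.21 m.
Vertical separation Δz = 116.82 − 65.18 = 51.64 m.
|i_v| = |Δh| / Δz = 0.21 / 51.64 = 0.00407.
Head is higher in the shallow piezometer, so vertical flow is downward (recharge condition).

|i_v| ≈ 0.00407; vertical flow is downward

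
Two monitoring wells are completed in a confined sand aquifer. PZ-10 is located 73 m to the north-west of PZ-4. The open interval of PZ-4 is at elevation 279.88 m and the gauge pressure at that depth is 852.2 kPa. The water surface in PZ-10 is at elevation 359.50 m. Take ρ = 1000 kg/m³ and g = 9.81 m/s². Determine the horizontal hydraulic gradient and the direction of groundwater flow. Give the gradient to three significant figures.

i ≈ 0.0993; groundwater flows toward the north-west

Pressure head at PZ-4: ψ = P/(ρg) = 852.2×1000 / (1000 × 9.81) = 86.87 m.
Total head at PZ-4: h = z + ψ = 279.88 + 86.87 = 366.75 m.
Total head at PZ-10: h = 359.50 m (water level in the piezometer is the total head).
Head difference: h(PZ-4) − h(PZ-10) = 366.75 − 359.50 = 7.25 m.
Hydraulic gradient: i = |Δh| / L = 7.25 / 73 = 0.0993.
Flow is from higher to lower head: from PZ-4 toward PZ-10, i.e. toward the north-west.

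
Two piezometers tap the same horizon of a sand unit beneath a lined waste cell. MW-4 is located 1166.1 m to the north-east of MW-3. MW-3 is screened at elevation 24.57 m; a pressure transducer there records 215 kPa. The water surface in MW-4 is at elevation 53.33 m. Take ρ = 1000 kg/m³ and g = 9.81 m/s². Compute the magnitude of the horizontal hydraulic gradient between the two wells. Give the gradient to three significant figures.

Pressure head at MW-3: ψ = P/(ρg) = 215×1000 / (1000 × 9.81) = 21.92 m.
Total head at MW-3: h = z + ψ = 24.57 + 21.92 = 46.49 m.
Total head at MW-4: h = 53.33 m (water level in the piezometer is the total head).
Head difference: h(MW-3) − h(MW-4) = 46.49 − 53.33 = -6.84 m.
Hydraulic gradient: i = |Δh| / L = 6.84 / 1166.1 = 0.00587.

i ≈ 0.00587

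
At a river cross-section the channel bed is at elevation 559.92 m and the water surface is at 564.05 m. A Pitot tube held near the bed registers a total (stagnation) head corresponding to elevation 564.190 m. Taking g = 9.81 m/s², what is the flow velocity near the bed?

v ≈ 1.66 m/s

Near the bed, under hydrostatic conditions, the piezometric head (z + ψ) equals the free-surface elevation, 564.05 m.
Velocity head = total − piezometric = 564.190 − 564.05 = 0.140 m.
v = √(2g·h_v) = √(2 × 9.81 × 0.140) = 1.66 m/s.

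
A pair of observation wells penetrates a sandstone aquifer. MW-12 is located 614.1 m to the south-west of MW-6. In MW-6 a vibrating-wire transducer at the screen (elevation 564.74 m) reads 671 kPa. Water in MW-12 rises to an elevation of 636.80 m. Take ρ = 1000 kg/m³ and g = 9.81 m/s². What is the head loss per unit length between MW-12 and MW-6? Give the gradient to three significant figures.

i ≈ 0.00596 m/m

Pressure head at MW-6: ψ = P/(ρg) = 671×1000 / (1000 × 9.81) = 68.40 m.
Total head at MW-6: h = z + ψ = 564.74 + 68.40 = 633.14 m.
Total head at MW-12: h = 636.80 m (water level in the piezometer is the total head).
Head difference: h(MW-6) − h(MW-12) = 633.14 − 636.80 = -3.66 m.
Hydraulic gradient: i = |Δh| / L = 3.66 / 614.1 = 0.00596.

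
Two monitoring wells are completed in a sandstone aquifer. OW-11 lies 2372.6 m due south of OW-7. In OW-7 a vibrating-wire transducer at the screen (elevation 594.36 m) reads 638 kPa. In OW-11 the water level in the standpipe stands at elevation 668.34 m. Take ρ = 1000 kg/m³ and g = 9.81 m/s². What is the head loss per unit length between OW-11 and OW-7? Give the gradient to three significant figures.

Pressure head at OW-7: ψ = P/(ρg) = 638×1000 / (1000 × 9.81) = 65.04 m.
Total head at OW-7: h = z + ψ = 594.36 + 65.04 = 659.40 m.
Total head at OW-11: h = 668.34 m (water level in the piezometer is the total head).
Head difference: h(OW-7) − h(OW-11) = 659.40 − 668.34 = -8.94 m.
Hydraulic gradient: i = |Δh| / L = 8.94 / 2372.6 = 0.00377.

i ≈ 0.00377 m/m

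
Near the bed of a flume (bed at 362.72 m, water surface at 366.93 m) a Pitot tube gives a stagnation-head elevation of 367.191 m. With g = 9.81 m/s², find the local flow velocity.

Near the bed, under hydrostatic conditions, the piezometric head (z + ψ) equals the free-surface elevation, 366.93 m.
Velocity head = total − piezometric = 367.191 − 366.93 = 0.261 m.
v = √(2g·h_v) = √(2 × 9.81 × 0.261) = 2.26 m/s.

v ≈ 2.26 m/s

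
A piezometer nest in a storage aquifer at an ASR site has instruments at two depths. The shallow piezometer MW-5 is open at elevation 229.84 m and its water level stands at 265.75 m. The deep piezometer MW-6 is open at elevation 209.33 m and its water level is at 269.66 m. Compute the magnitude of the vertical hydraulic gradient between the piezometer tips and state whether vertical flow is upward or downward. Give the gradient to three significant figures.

|i_v| ≈ 0.191; vertical flow is upward

Total head at MW-5: h = 265.75 m (water level in the standpipe).
Total head at MW-6: h = 269.66 m.
Δh = h(MW-5) − h(MW-6) = 265.75 − 269.66 = -3.91 m.
Vertical separation Δz = 229.84 − 209.33 = 20.51 m.
|i_v| = |Δh| / Δz = 3.91 / 20.51 = 0.191.
Head is higher in the deep piezometer, so vertical flow is upward (discharge condition).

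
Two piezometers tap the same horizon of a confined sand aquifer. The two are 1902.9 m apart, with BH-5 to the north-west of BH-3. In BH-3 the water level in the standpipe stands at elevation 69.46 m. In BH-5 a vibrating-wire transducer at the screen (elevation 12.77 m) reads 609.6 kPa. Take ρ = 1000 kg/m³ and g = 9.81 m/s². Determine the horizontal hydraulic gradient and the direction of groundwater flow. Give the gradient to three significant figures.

i ≈ 0.00286; groundwater flows toward the south-east

Total head at BH-3: h = 69.46 m (water level in the piezometer is the total head).
Pressure head at BH-5: ψ = P/(ρg) = 609.6×1000 / (1000 × 9.81) = 62.14 m.
Total head at BH-5: h = z + ψ = 12.77 + 62.14 = 74.91 m.
Head difference: h(BH-3) − h(BH-5) = 69.46 − 74.91 = -5.45 m.
Hydraulic gradient: i = |Δh| / L = 5.45 / 1902.9 = 0.00286.
Flow is from higher to lower head: from BH-5 toward BH-3, i.e. toward the south-east.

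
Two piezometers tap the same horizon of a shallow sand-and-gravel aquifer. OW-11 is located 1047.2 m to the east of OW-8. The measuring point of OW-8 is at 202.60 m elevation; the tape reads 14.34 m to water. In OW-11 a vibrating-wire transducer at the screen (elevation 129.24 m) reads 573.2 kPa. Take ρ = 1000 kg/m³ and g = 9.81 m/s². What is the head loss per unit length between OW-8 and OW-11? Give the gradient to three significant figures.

Total head at OW-8: h = 202.60 − 14.34 = 188.26 m.
Pressure head at OW-11: ψ = P/(ρg) = 573.2×1000 / (1000 × 9.81) = 58.43 m.
Total head at OW-11: h = z + ψ = 129.24 + 58.43 = 187.67 m.
Head difference: h(OW-8) − h(OW-11) = 188.26 − 187.67 = 0.59 m.
Hydraulic gradient: i = |Δh| / L = 0.59 / 1047.2 = 0.000563.

i ≈ 0.000563 m/m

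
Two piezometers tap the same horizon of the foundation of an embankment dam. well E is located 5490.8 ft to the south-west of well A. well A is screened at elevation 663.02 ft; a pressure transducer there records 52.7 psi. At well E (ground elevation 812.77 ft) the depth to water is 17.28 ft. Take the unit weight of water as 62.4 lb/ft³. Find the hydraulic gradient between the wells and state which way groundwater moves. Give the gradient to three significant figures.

Pressure head at well A: ψ = 144·P/γ = 144 × 52.7 / 62.4 = 121.62 ft.
Total head at well A: h = z + ψ = 663.02 + 121.62 = 784.64 ft.
Total head at well E: h = 812.77 − 17.28 = 795.49 ft.
Head difference: h(well A) − h(well E) = 784.64 − 795.49 = -10.85 ft.
Hydraulic gradient: i = |Δh| / L = 10.85 / 5490.8 = 0.00198.
Flow is from higher to lower head: from well E toward well A, i.e. toward the north-east.

i ≈ 0.00198; groundwater flows toward the north-east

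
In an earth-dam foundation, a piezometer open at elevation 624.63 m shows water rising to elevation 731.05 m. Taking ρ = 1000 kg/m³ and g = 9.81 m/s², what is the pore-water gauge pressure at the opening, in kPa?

Pressure head ψ = h − z = 731.05 − 624.63 = 106.42 m.
P = ρgψ = 1000 × 9.81 × 106.42 = 1043980 Pa ≈ 1040 kPa.

P ≈ 1040 kPa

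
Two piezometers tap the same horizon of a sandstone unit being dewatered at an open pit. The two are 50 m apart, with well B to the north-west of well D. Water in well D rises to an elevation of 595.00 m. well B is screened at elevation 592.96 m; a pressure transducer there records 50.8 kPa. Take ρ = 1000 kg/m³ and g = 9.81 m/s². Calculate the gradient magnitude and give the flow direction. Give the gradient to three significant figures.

Total head at well D: h = 595.00 m (water level in the piezometer is the total head).
Pressure head at well B: ψ = P/(ρg) = 50.8×1000 / (1000 × 9.81) = 5.18 m.
Total head at well B: h = z + ψ = 592.96 + 5.18 = 598.14 m.
Head difference: h(well D) − h(well B) = 595.00 − 598.14 = -3.14 m.
Hydraulic gradient: i = |Δh| / L = 3.14 / 50 = 0.0628.
Flow is from higher to lower head: from well B toward well D, i.e. toward the south-east.

i ≈ 0.0628; groundwater flows toward the south-east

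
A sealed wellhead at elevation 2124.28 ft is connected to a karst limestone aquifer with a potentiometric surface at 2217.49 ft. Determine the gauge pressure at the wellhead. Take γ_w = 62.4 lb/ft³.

P ≈ 40.4 psi

Head above the cap: Δh = 2217.49 − 2124.28 = 93.21 ft.
P = γΔh/144 = 62.4 × 93.21 / 144 = 40.4 psi.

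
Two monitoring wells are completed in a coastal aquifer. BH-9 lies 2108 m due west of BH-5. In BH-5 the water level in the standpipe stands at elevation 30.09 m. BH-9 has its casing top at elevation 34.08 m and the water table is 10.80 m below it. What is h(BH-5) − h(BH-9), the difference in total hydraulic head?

Total head at BH-5: h = 30.09 m (water level in the piezometer is the total head).
Total head at BH-9: h = 34.08 − 10.80 = 23.28 m.
Head difference: h(BH-5) − h(BH-9) = 30.09 − 23.28 = 6.81 m.

Δh ≈ 6.81 m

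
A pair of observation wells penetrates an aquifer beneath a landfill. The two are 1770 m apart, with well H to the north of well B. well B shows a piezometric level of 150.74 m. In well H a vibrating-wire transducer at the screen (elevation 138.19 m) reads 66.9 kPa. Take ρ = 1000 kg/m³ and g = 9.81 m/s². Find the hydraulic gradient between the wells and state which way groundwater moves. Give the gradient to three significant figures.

i ≈ 0.00324; groundwater flows toward the north

Total head at well B: h = 150.74 m (water level in the piezometer is the total head).
Pressure head at well H: ψ = P/(ρg) = 66.9×1000 / (1000 × 9.81) = 6.82 m.
Total head at well H: h = z + ψ = 138.19 + 6.82 = 145.01 m.
Head difference: h(well B) − h(well H) = 150.74 − 145.01 = 5.73 m.
Hydraulic gradient: i = |Δh| / L = 5.73 / 1770 = 0.00324.
Flow is from higher to lower head: from well B toward well H, i.e. toward the north.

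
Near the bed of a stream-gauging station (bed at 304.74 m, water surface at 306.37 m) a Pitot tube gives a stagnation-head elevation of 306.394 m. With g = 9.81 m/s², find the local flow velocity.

Near the bed, under hydrostatic conditions, the piezometric head (z + ψ) equals the free-surface elevation, 306.37 m.
Velocity head = total − piezometric = 306.394 − 306.37 = 0.024 m.
v = √(2g·h_v) = √(2 × 9.81 × 0.024) = 0.686 m/s.

v ≈ 0.686 m/s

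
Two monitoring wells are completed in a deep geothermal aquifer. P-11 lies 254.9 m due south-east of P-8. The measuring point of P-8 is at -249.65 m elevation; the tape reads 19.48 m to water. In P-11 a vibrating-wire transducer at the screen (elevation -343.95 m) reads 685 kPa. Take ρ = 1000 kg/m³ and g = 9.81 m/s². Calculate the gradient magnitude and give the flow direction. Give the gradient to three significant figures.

i ≈ 0.0196; groundwater flows toward the south-east

Total head at P-8: h = -249.65 − 19.48 = -269.13 m.
Pressure head at P-11: ψ = P/(ρg) = 685×1000 / (1000 × 9.81) = 69.83 m.
Total head at P-11: h = z + ψ = -343.95 + 69.83 = -274.12 m.
Head difference: h(P-8) − h(P-11) = -269.13 − (-274.12) = 4.99 m.
Hydraulic gradient: i = |Δh| / L = 4.99 / 254.9 = 0.0196.
Flow is from higher to lower head: from P-8 toward P-11, i.e. toward the south-east.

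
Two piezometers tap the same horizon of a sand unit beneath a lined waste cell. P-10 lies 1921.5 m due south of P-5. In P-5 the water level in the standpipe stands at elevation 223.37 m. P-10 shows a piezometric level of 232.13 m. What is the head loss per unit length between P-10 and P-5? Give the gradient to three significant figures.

Total head at P-5: h = 223.37 m (water level in the piezometer is the total head).
Total head at P-10: h = 232.13 m (water level in the piezometer is the total head).
Head difference: h(P-5) − h(P-10) = 223.37 − 232.13 = -8.76 m.
Hydraulic gradient: i = |Δh| / L = 8.76 / 1921.5 = 0.00456.

i ≈ 0.00456 m/m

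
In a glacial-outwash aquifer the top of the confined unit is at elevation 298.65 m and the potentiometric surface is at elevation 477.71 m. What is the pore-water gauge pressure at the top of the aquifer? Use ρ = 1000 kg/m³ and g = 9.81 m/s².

Pressure head at the aquifer top: ψ = h − z = 477.71 − 298.65 = 179.06 m.
P = ρgψ = 1000 × 9.81 × 179.06 = 1756579 Pa ≈ 1760 kPa.

P ≈ 1760 kPa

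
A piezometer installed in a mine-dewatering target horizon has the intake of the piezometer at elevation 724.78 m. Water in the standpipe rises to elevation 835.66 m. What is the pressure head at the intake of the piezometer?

Total head h = 835.66 m (the water-surface elevation in the piezometer).
Pressure head ψ = h − z = 835.66 − 724.78 = 110.88 m.

ψ ≈ 110.88 m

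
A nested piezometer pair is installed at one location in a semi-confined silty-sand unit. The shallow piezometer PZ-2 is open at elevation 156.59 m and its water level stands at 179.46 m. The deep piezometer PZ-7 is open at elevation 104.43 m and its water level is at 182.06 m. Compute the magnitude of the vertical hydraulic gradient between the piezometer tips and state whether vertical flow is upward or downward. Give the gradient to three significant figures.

Total head at PZ-2: h = 179.46 m (water level in the standpipe).
Total head at PZ-7: h = 182.06 m.
Δh = h(PZ-2) − h(PZ-7) = 179.46 − 182.06 = -2.60 m.
Vertical separation Δz = 156.59 − 104.43 = 52.16 m.
|i_v| = |Δh| / Δz = 2.60 / 52.16 = 0.0498.
Head is higher in the deep piezometer, so vertical flow is upward (discharge condition).

|i_v| ≈ 0.0498; vertical flow is upward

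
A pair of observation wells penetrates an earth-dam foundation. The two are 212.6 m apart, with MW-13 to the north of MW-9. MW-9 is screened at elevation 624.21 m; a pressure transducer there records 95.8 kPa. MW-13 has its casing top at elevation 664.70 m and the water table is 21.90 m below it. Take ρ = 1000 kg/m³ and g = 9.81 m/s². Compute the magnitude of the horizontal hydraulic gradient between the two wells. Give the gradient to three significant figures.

i ≈ 0.0415

Pressure head at MW-9: ψ = P/(ρg) = 95.8×1000 / (1000 × 9.81) = 9.77 m.
Total head at MW-9: h = z + ψ = 624.21 + 9.77 = 633.98 m.
Total head at MW-13: h = 664.70 − 21.90 = 642.80 m.
Head difference: h(MW-9) − h(MW-13) = 633.98 − 642.80 = -8.82 m.
Hydraulic gradient: i = |Δh| / L = 8.82 / 212.6 = 0.0415.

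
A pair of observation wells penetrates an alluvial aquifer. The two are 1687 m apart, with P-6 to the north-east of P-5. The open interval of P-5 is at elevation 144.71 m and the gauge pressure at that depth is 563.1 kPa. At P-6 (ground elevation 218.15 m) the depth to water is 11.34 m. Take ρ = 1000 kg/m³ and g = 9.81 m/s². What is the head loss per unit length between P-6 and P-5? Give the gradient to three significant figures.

Pressure head at P-5: ψ = P/(ρg) = 563.1×1000 / (1000 × 9.81) = 57.40 m.
Total head at P-5: h = z + ψ = 144.71 + 57.40 = 202.11 m.
Total head at P-6: h = 218.15 − 11.34 = 206.81 m.
Head difference: h(P-5) − h(P-6) = 202.11 − 206.81 = -4.70 m.
Hydraulic gradient: i = |Δh| / L = 4.70 / 1687 = 0.00279.

i ≈ 0.00279 m/m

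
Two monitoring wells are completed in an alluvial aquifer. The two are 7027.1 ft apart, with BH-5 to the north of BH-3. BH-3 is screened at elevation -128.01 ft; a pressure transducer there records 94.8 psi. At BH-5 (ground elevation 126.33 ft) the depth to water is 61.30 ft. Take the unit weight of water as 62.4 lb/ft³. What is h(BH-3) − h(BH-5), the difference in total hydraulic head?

Pressure head at BH-3: ψ = 144·P/γ = 144 × 94.8 / 62.4 = 218.77 ft.
Total head at BH-3: h = z + ψ = -128.01 + 218.77 = 90.76 ft.
Total head at BH-5: h = 126.33 − 61.30 = 65.03 ft.
Head difference: h(BH-3) − h(BH-5) = 90.76 − 65.03 = 25.73 ft.

Δh ≈ 25.73 ft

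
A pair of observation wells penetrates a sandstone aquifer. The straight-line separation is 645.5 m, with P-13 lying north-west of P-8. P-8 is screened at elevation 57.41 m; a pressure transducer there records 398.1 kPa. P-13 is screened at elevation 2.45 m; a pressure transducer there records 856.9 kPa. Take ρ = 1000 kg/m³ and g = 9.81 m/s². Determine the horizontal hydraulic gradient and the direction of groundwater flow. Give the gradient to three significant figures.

Pressure head at P-8: ψ = P/(ρg) = 398.1×1000 / (1000 × 9.81) = 40.58 m.
Total head at P-8: h = z + ψ = 57.41 + 40.58 = 97.99 m.
Pressure head at P-13: ψ = P/(ρg) = 856.9×1000 / (1000 × 9.81) = 87.35 m.
Total head at P-13: h = z + ψ = 2.45 + 87.35 = 89.80 m.
Head difference: h(P-8) − h(P-13) = 97.99 − 89.80 = 8.19 m.
Hydraulic gradient: i = |Δh| / L = 8.19 / 645.5 = 0.0127.
Flow is from higher to lower head: from P-8 toward P-13, i.e. toward the north-west.

i ≈ 0.0127; groundwater flows toward the north-west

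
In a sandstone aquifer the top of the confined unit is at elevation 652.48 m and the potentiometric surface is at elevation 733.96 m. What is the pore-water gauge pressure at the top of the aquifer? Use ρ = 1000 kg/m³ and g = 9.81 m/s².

Pressure head at the aquifer top: ψ = h − z = 733.96 − 652.48 = 81.48 m.
P = ρgψ = 1000 × 9.81 × 81.48 = 799319 Pa ≈ 799 kPa.

P ≈ 799 kPa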